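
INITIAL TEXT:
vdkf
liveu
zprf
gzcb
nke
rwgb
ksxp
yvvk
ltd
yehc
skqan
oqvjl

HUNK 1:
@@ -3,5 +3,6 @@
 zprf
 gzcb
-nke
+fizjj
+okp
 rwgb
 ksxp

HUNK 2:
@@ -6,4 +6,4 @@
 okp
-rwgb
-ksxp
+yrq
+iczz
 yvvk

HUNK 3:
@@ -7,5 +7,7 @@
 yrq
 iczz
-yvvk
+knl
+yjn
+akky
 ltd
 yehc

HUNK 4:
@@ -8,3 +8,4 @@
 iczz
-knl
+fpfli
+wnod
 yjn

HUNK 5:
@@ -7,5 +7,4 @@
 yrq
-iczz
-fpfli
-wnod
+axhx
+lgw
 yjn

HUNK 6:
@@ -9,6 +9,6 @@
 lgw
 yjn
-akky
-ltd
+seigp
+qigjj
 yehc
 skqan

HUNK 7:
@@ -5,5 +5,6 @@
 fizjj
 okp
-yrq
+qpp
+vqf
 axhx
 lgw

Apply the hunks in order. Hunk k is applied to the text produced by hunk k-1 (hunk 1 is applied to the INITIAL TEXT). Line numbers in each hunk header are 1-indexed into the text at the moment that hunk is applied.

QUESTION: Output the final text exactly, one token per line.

Answer: vdkf
liveu
zprf
gzcb
fizjj
okp
qpp
vqf
axhx
lgw
yjn
seigp
qigjj
yehc
skqan
oqvjl

Derivation:
Hunk 1: at line 3 remove [nke] add [fizjj,okp] -> 13 lines: vdkf liveu zprf gzcb fizjj okp rwgb ksxp yvvk ltd yehc skqan oqvjl
Hunk 2: at line 6 remove [rwgb,ksxp] add [yrq,iczz] -> 13 lines: vdkf liveu zprf gzcb fizjj okp yrq iczz yvvk ltd yehc skqan oqvjl
Hunk 3: at line 7 remove [yvvk] add [knl,yjn,akky] -> 15 lines: vdkf liveu zprf gzcb fizjj okp yrq iczz knl yjn akky ltd yehc skqan oqvjl
Hunk 4: at line 8 remove [knl] add [fpfli,wnod] -> 16 lines: vdkf liveu zprf gzcb fizjj okp yrq iczz fpfli wnod yjn akky ltd yehc skqan oqvjl
Hunk 5: at line 7 remove [iczz,fpfli,wnod] add [axhx,lgw] -> 15 lines: vdkf liveu zprf gzcb fizjj okp yrq axhx lgw yjn akky ltd yehc skqan oqvjl
Hunk 6: at line 9 remove [akky,ltd] add [seigp,qigjj] -> 15 lines: vdkf liveu zprf gzcb fizjj okp yrq axhx lgw yjn seigp qigjj yehc skqan oqvjl
Hunk 7: at line 5 remove [yrq] add [qpp,vqf] -> 16 lines: vdkf liveu zprf gzcb fizjj okp qpp vqf axhx lgw yjn seigp qigjj yehc skqan oqvjl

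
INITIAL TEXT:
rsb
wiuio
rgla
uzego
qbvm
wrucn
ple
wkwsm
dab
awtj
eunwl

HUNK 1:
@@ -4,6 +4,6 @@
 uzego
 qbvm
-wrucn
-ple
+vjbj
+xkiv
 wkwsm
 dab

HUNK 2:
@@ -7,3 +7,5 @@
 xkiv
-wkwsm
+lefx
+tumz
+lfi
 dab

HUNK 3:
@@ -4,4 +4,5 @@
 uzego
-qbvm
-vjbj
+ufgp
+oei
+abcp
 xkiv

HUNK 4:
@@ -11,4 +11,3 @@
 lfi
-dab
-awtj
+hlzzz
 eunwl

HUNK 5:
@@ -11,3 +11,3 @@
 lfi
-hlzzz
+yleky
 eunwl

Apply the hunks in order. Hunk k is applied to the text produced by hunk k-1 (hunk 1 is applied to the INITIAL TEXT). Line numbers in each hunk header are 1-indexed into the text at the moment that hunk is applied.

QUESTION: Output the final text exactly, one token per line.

Hunk 1: at line 4 remove [wrucn,ple] add [vjbj,xkiv] -> 11 lines: rsb wiuio rgla uzego qbvm vjbj xkiv wkwsm dab awtj eunwl
Hunk 2: at line 7 remove [wkwsm] add [lefx,tumz,lfi] -> 13 lines: rsb wiuio rgla uzego qbvm vjbj xkiv lefx tumz lfi dab awtj eunwl
Hunk 3: at line 4 remove [qbvm,vjbj] add [ufgp,oei,abcp] -> 14 lines: rsb wiuio rgla uzego ufgp oei abcp xkiv lefx tumz lfi dab awtj eunwl
Hunk 4: at line 11 remove [dab,awtj] add [hlzzz] -> 13 lines: rsb wiuio rgla uzego ufgp oei abcp xkiv lefx tumz lfi hlzzz eunwl
Hunk 5: at line 11 remove [hlzzz] add [yleky] -> 13 lines: rsb wiuio rgla uzego ufgp oei abcp xkiv lefx tumz lfi yleky eunwl

Answer: rsb
wiuio
rgla
uzego
ufgp
oei
abcp
xkiv
lefx
tumz
lfi
yleky
eunwl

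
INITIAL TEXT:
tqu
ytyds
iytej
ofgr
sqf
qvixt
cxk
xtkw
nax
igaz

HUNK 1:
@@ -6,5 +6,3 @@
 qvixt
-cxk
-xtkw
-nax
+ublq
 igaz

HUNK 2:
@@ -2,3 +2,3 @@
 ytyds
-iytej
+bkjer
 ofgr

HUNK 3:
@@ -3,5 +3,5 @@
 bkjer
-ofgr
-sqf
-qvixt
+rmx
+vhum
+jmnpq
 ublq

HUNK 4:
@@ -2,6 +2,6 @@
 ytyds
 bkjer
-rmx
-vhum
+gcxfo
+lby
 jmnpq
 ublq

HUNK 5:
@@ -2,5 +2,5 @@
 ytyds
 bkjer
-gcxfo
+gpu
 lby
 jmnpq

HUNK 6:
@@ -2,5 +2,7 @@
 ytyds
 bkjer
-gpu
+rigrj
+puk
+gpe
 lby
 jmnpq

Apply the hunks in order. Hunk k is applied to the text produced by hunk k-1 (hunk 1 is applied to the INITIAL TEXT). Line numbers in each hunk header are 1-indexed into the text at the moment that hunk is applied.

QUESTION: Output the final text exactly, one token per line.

Answer: tqu
ytyds
bkjer
rigrj
puk
gpe
lby
jmnpq
ublq
igaz

Derivation:
Hunk 1: at line 6 remove [cxk,xtkw,nax] add [ublq] -> 8 lines: tqu ytyds iytej ofgr sqf qvixt ublq igaz
Hunk 2: at line 2 remove [iytej] add [bkjer] -> 8 lines: tqu ytyds bkjer ofgr sqf qvixt ublq igaz
Hunk 3: at line 3 remove [ofgr,sqf,qvixt] add [rmx,vhum,jmnpq] -> 8 lines: tqu ytyds bkjer rmx vhum jmnpq ublq igaz
Hunk 4: at line 2 remove [rmx,vhum] add [gcxfo,lby] -> 8 lines: tqu ytyds bkjer gcxfo lby jmnpq ublq igaz
Hunk 5: at line 2 remove [gcxfo] add [gpu] -> 8 lines: tqu ytyds bkjer gpu lby jmnpq ublq igaz
Hunk 6: at line 2 remove [gpu] add [rigrj,puk,gpe] -> 10 lines: tqu ytyds bkjer rigrj puk gpe lby jmnpq ublq igaz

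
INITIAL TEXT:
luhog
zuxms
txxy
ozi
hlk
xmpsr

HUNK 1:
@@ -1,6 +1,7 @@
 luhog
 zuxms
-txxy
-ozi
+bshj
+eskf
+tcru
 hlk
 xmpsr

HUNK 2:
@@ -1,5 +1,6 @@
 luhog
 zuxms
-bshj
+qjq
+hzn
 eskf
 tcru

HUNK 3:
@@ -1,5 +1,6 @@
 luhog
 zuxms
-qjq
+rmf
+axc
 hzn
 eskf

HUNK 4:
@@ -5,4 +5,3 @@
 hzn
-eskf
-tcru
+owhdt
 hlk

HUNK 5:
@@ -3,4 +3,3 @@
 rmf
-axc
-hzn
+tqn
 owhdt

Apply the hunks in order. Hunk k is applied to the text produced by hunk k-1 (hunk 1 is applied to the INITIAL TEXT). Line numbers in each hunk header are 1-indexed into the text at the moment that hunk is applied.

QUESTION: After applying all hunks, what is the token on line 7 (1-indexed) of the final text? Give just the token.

Hunk 1: at line 1 remove [txxy,ozi] add [bshj,eskf,tcru] -> 7 lines: luhog zuxms bshj eskf tcru hlk xmpsr
Hunk 2: at line 1 remove [bshj] add [qjq,hzn] -> 8 lines: luhog zuxms qjq hzn eskf tcru hlk xmpsr
Hunk 3: at line 1 remove [qjq] add [rmf,axc] -> 9 lines: luhog zuxms rmf axc hzn eskf tcru hlk xmpsr
Hunk 4: at line 5 remove [eskf,tcru] add [owhdt] -> 8 lines: luhog zuxms rmf axc hzn owhdt hlk xmpsr
Hunk 5: at line 3 remove [axc,hzn] add [tqn] -> 7 lines: luhog zuxms rmf tqn owhdt hlk xmpsr
Final line 7: xmpsr

Answer: xmpsr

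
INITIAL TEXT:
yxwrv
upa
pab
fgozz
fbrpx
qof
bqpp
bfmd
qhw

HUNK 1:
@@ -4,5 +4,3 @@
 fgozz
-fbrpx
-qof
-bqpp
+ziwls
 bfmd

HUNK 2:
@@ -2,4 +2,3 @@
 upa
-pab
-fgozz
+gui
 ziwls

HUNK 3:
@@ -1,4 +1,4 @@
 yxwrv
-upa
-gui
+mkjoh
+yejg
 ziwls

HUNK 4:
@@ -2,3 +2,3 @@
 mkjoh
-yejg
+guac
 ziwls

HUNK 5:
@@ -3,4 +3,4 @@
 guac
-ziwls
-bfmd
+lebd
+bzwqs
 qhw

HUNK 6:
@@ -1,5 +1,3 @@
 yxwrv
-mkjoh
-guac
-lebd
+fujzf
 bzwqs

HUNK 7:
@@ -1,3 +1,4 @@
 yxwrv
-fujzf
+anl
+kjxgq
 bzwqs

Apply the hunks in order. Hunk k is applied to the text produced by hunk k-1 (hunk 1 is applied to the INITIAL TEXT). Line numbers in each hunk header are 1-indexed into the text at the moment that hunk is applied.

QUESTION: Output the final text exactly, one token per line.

Hunk 1: at line 4 remove [fbrpx,qof,bqpp] add [ziwls] -> 7 lines: yxwrv upa pab fgozz ziwls bfmd qhw
Hunk 2: at line 2 remove [pab,fgozz] add [gui] -> 6 lines: yxwrv upa gui ziwls bfmd qhw
Hunk 3: at line 1 remove [upa,gui] add [mkjoh,yejg] -> 6 lines: yxwrv mkjoh yejg ziwls bfmd qhw
Hunk 4: at line 2 remove [yejg] add [guac] -> 6 lines: yxwrv mkjoh guac ziwls bfmd qhw
Hunk 5: at line 3 remove [ziwls,bfmd] add [lebd,bzwqs] -> 6 lines: yxwrv mkjoh guac lebd bzwqs qhw
Hunk 6: at line 1 remove [mkjoh,guac,lebd] add [fujzf] -> 4 lines: yxwrv fujzf bzwqs qhw
Hunk 7: at line 1 remove [fujzf] add [anl,kjxgq] -> 5 lines: yxwrv anl kjxgq bzwqs qhw

Answer: yxwrv
anl
kjxgq
bzwqs
qhw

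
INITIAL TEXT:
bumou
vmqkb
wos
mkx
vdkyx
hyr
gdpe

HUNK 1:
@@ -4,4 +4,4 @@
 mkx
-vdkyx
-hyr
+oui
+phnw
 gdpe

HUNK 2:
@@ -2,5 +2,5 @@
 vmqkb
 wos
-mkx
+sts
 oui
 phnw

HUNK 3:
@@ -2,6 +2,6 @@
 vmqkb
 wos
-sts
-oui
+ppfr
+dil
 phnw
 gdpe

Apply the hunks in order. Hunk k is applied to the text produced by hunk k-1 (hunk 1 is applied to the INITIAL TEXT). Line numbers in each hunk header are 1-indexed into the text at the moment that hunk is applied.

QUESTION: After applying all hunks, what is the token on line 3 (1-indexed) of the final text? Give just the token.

Answer: wos

Derivation:
Hunk 1: at line 4 remove [vdkyx,hyr] add [oui,phnw] -> 7 lines: bumou vmqkb wos mkx oui phnw gdpe
Hunk 2: at line 2 remove [mkx] add [sts] -> 7 lines: bumou vmqkb wos sts oui phnw gdpe
Hunk 3: at line 2 remove [sts,oui] add [ppfr,dil] -> 7 lines: bumou vmqkb wos ppfr dil phnw gdpe
Final line 3: wos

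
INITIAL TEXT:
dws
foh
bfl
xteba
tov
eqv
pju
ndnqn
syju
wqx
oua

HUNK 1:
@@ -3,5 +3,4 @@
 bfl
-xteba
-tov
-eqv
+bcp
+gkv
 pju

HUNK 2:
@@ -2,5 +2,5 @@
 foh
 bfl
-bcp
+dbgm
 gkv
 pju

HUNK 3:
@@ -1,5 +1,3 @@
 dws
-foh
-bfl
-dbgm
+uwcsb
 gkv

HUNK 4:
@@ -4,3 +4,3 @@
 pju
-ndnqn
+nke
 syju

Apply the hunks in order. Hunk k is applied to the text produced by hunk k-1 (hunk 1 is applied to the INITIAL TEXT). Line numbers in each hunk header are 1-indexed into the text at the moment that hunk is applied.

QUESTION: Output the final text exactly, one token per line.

Answer: dws
uwcsb
gkv
pju
nke
syju
wqx
oua

Derivation:
Hunk 1: at line 3 remove [xteba,tov,eqv] add [bcp,gkv] -> 10 lines: dws foh bfl bcp gkv pju ndnqn syju wqx oua
Hunk 2: at line 2 remove [bcp] add [dbgm] -> 10 lines: dws foh bfl dbgm gkv pju ndnqn syju wqx oua
Hunk 3: at line 1 remove [foh,bfl,dbgm] add [uwcsb] -> 8 lines: dws uwcsb gkv pju ndnqn syju wqx oua
Hunk 4: at line 4 remove [ndnqn] add [nke] -> 8 lines: dws uwcsb gkv pju nke syju wqx oua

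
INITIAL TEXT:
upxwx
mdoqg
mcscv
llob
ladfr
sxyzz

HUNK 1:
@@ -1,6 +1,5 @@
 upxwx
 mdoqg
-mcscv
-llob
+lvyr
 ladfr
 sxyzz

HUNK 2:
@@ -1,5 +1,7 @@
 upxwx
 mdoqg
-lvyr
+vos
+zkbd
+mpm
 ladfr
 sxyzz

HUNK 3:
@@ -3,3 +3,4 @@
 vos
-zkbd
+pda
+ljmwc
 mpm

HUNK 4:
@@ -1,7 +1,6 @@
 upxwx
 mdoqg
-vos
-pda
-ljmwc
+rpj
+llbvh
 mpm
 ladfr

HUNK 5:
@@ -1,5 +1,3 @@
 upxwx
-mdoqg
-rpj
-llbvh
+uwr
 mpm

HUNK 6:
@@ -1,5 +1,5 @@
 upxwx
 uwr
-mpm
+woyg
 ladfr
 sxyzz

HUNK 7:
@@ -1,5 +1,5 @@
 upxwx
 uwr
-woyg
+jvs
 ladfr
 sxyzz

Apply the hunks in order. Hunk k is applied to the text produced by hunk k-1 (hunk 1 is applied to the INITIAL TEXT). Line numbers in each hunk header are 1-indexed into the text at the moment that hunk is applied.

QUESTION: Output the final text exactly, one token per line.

Hunk 1: at line 1 remove [mcscv,llob] add [lvyr] -> 5 lines: upxwx mdoqg lvyr ladfr sxyzz
Hunk 2: at line 1 remove [lvyr] add [vos,zkbd,mpm] -> 7 lines: upxwx mdoqg vos zkbd mpm ladfr sxyzz
Hunk 3: at line 3 remove [zkbd] add [pda,ljmwc] -> 8 lines: upxwx mdoqg vos pda ljmwc mpm ladfr sxyzz
Hunk 4: at line 1 remove [vos,pda,ljmwc] add [rpj,llbvh] -> 7 lines: upxwx mdoqg rpj llbvh mpm ladfr sxyzz
Hunk 5: at line 1 remove [mdoqg,rpj,llbvh] add [uwr] -> 5 lines: upxwx uwr mpm ladfr sxyzz
Hunk 6: at line 1 remove [mpm] add [woyg] -> 5 lines: upxwx uwr woyg ladfr sxyzz
Hunk 7: at line 1 remove [woyg] add [jvs] -> 5 lines: upxwx uwr jvs ladfr sxyzz

Answer: upxwx
uwr
jvs
ladfr
sxyzz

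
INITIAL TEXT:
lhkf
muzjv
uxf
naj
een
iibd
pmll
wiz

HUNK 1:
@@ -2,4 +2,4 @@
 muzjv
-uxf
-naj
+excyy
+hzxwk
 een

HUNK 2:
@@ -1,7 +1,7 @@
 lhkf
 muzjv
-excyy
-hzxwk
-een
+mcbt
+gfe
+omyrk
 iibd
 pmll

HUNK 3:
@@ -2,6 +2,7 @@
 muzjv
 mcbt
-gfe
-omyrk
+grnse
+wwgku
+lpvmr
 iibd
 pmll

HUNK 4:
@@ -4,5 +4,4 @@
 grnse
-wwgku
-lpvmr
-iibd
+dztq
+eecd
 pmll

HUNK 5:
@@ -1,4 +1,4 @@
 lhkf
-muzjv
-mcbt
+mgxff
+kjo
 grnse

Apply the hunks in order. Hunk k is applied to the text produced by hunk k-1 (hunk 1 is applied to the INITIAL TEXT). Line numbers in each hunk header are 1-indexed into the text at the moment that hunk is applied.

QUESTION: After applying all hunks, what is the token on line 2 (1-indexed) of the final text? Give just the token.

Hunk 1: at line 2 remove [uxf,naj] add [excyy,hzxwk] -> 8 lines: lhkf muzjv excyy hzxwk een iibd pmll wiz
Hunk 2: at line 1 remove [excyy,hzxwk,een] add [mcbt,gfe,omyrk] -> 8 lines: lhkf muzjv mcbt gfe omyrk iibd pmll wiz
Hunk 3: at line 2 remove [gfe,omyrk] add [grnse,wwgku,lpvmr] -> 9 lines: lhkf muzjv mcbt grnse wwgku lpvmr iibd pmll wiz
Hunk 4: at line 4 remove [wwgku,lpvmr,iibd] add [dztq,eecd] -> 8 lines: lhkf muzjv mcbt grnse dztq eecd pmll wiz
Hunk 5: at line 1 remove [muzjv,mcbt] add [mgxff,kjo] -> 8 lines: lhkf mgxff kjo grnse dztq eecd pmll wiz
Final line 2: mgxff

Answer: mgxff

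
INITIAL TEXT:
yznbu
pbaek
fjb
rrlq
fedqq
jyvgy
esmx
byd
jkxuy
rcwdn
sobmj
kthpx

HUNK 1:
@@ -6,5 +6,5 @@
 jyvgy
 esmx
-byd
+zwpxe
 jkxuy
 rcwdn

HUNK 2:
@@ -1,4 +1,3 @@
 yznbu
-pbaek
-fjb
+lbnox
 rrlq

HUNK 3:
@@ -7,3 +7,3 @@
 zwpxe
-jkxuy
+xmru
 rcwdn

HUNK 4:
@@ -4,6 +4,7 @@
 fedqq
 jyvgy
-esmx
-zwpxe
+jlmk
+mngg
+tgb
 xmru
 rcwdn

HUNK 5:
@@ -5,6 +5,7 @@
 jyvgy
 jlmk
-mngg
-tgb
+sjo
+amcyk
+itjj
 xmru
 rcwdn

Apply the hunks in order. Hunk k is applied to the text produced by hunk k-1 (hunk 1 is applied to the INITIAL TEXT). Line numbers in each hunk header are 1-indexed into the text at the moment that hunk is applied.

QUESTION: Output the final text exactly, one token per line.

Hunk 1: at line 6 remove [byd] add [zwpxe] -> 12 lines: yznbu pbaek fjb rrlq fedqq jyvgy esmx zwpxe jkxuy rcwdn sobmj kthpx
Hunk 2: at line 1 remove [pbaek,fjb] add [lbnox] -> 11 lines: yznbu lbnox rrlq fedqq jyvgy esmx zwpxe jkxuy rcwdn sobmj kthpx
Hunk 3: at line 7 remove [jkxuy] add [xmru] -> 11 lines: yznbu lbnox rrlq fedqq jyvgy esmx zwpxe xmru rcwdn sobmj kthpx
Hunk 4: at line 4 remove [esmx,zwpxe] add [jlmk,mngg,tgb] -> 12 lines: yznbu lbnox rrlq fedqq jyvgy jlmk mngg tgb xmru rcwdn sobmj kthpx
Hunk 5: at line 5 remove [mngg,tgb] add [sjo,amcyk,itjj] -> 13 lines: yznbu lbnox rrlq fedqq jyvgy jlmk sjo amcyk itjj xmru rcwdn sobmj kthpx

Answer: yznbu
lbnox
rrlq
fedqq
jyvgy
jlmk
sjo
amcyk
itjj
xmru
rcwdn
sobmj
kthpx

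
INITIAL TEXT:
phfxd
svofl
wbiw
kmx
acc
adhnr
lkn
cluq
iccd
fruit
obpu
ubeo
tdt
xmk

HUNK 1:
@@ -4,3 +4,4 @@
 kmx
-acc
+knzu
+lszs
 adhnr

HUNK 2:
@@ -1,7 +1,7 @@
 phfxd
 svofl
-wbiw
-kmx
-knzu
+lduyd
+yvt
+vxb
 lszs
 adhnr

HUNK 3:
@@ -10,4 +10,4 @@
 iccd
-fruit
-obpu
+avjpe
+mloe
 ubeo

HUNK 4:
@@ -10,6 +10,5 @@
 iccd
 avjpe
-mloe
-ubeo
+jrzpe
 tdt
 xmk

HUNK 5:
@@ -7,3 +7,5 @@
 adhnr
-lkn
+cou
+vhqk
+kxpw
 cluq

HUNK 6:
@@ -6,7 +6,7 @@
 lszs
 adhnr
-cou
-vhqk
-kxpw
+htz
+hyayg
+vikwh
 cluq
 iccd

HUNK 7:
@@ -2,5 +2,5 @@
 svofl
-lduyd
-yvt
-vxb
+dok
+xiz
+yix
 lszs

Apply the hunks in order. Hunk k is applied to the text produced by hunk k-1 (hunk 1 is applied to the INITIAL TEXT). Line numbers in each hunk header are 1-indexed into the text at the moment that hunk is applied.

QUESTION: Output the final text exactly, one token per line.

Hunk 1: at line 4 remove [acc] add [knzu,lszs] -> 15 lines: phfxd svofl wbiw kmx knzu lszs adhnr lkn cluq iccd fruit obpu ubeo tdt xmk
Hunk 2: at line 1 remove [wbiw,kmx,knzu] add [lduyd,yvt,vxb] -> 15 lines: phfxd svofl lduyd yvt vxb lszs adhnr lkn cluq iccd fruit obpu ubeo tdt xmk
Hunk 3: at line 10 remove [fruit,obpu] add [avjpe,mloe] -> 15 lines: phfxd svofl lduyd yvt vxb lszs adhnr lkn cluq iccd avjpe mloe ubeo tdt xmk
Hunk 4: at line 10 remove [mloe,ubeo] add [jrzpe] -> 14 lines: phfxd svofl lduyd yvt vxb lszs adhnr lkn cluq iccd avjpe jrzpe tdt xmk
Hunk 5: at line 7 remove [lkn] add [cou,vhqk,kxpw] -> 16 lines: phfxd svofl lduyd yvt vxb lszs adhnr cou vhqk kxpw cluq iccd avjpe jrzpe tdt xmk
Hunk 6: at line 6 remove [cou,vhqk,kxpw] add [htz,hyayg,vikwh] -> 16 lines: phfxd svofl lduyd yvt vxb lszs adhnr htz hyayg vikwh cluq iccd avjpe jrzpe tdt xmk
Hunk 7: at line 2 remove [lduyd,yvt,vxb] add [dok,xiz,yix] -> 16 lines: phfxd svofl dok xiz yix lszs adhnr htz hyayg vikwh cluq iccd avjpe jrzpe tdt xmk

Answer: phfxd
svofl
dok
xiz
yix
lszs
adhnr
htz
hyayg
vikwh
cluq
iccd
avjpe
jrzpe
tdt
xmk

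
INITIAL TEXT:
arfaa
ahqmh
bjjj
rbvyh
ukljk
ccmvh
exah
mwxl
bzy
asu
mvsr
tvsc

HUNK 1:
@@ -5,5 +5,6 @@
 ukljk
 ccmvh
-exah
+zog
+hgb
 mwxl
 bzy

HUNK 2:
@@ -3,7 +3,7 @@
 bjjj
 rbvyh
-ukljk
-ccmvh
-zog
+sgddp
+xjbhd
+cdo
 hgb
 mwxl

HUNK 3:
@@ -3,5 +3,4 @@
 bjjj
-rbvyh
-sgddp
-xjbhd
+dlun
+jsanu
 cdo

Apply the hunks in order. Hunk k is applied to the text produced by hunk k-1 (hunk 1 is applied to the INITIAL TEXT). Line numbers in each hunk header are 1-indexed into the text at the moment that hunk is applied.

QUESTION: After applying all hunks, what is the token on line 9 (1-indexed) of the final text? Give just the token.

Answer: bzy

Derivation:
Hunk 1: at line 5 remove [exah] add [zog,hgb] -> 13 lines: arfaa ahqmh bjjj rbvyh ukljk ccmvh zog hgb mwxl bzy asu mvsr tvsc
Hunk 2: at line 3 remove [ukljk,ccmvh,zog] add [sgddp,xjbhd,cdo] -> 13 lines: arfaa ahqmh bjjj rbvyh sgddp xjbhd cdo hgb mwxl bzy asu mvsr tvsc
Hunk 3: at line 3 remove [rbvyh,sgddp,xjbhd] add [dlun,jsanu] -> 12 lines: arfaa ahqmh bjjj dlun jsanu cdo hgb mwxl bzy asu mvsr tvsc
Final line 9: bzy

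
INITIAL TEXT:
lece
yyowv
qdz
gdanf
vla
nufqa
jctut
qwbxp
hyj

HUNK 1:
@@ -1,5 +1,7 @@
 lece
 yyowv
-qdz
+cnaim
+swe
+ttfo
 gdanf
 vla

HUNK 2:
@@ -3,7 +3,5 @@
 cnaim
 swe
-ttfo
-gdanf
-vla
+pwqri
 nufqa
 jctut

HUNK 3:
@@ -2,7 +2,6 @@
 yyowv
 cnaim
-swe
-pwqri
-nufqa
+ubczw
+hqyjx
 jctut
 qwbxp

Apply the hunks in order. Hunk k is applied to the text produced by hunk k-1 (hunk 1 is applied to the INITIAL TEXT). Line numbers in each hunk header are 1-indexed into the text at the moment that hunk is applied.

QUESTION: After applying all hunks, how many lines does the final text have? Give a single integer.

Hunk 1: at line 1 remove [qdz] add [cnaim,swe,ttfo] -> 11 lines: lece yyowv cnaim swe ttfo gdanf vla nufqa jctut qwbxp hyj
Hunk 2: at line 3 remove [ttfo,gdanf,vla] add [pwqri] -> 9 lines: lece yyowv cnaim swe pwqri nufqa jctut qwbxp hyj
Hunk 3: at line 2 remove [swe,pwqri,nufqa] add [ubczw,hqyjx] -> 8 lines: lece yyowv cnaim ubczw hqyjx jctut qwbxp hyj
Final line count: 8

Answer: 8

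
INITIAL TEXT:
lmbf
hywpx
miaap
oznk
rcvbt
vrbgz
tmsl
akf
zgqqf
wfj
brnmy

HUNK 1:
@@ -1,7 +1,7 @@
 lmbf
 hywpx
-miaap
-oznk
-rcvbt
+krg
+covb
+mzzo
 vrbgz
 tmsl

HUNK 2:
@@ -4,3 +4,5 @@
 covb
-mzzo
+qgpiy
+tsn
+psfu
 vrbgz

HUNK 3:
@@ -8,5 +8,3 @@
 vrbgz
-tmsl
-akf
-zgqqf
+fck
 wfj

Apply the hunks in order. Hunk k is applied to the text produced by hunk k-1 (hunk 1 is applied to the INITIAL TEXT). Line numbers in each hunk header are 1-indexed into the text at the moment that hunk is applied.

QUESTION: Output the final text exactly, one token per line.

Hunk 1: at line 1 remove [miaap,oznk,rcvbt] add [krg,covb,mzzo] -> 11 lines: lmbf hywpx krg covb mzzo vrbgz tmsl akf zgqqf wfj brnmy
Hunk 2: at line 4 remove [mzzo] add [qgpiy,tsn,psfu] -> 13 lines: lmbf hywpx krg covb qgpiy tsn psfu vrbgz tmsl akf zgqqf wfj brnmy
Hunk 3: at line 8 remove [tmsl,akf,zgqqf] add [fck] -> 11 lines: lmbf hywpx krg covb qgpiy tsn psfu vrbgz fck wfj brnmy

Answer: lmbf
hywpx
krg
covb
qgpiy
tsn
psfu
vrbgz
fck
wfj
brnmy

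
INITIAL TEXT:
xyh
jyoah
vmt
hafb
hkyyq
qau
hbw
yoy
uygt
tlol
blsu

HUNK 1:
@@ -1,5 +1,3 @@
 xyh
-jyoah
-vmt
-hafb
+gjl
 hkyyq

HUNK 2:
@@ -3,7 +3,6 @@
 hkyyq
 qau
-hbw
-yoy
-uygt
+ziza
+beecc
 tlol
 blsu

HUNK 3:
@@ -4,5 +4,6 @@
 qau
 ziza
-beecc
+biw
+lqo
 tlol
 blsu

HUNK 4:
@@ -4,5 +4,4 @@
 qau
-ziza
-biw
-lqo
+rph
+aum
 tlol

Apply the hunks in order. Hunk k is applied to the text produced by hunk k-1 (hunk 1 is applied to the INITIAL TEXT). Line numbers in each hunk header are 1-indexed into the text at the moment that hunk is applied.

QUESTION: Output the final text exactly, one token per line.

Answer: xyh
gjl
hkyyq
qau
rph
aum
tlol
blsu

Derivation:
Hunk 1: at line 1 remove [jyoah,vmt,hafb] add [gjl] -> 9 lines: xyh gjl hkyyq qau hbw yoy uygt tlol blsu
Hunk 2: at line 3 remove [hbw,yoy,uygt] add [ziza,beecc] -> 8 lines: xyh gjl hkyyq qau ziza beecc tlol blsu
Hunk 3: at line 4 remove [beecc] add [biw,lqo] -> 9 lines: xyh gjl hkyyq qau ziza biw lqo tlol blsu
Hunk 4: at line 4 remove [ziza,biw,lqo] add [rph,aum] -> 8 lines: xyh gjl hkyyq qau rph aum tlol blsu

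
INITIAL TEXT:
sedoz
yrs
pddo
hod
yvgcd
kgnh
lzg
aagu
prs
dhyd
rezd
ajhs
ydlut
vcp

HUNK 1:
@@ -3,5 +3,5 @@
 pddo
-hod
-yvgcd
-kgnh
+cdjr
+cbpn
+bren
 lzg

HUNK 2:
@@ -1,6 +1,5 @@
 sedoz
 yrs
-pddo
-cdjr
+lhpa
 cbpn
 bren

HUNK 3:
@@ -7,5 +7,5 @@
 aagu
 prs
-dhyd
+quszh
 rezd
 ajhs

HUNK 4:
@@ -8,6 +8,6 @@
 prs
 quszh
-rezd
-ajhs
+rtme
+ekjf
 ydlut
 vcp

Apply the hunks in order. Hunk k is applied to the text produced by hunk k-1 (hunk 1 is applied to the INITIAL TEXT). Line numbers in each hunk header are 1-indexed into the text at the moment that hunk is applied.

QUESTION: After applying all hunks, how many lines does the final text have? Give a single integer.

Hunk 1: at line 3 remove [hod,yvgcd,kgnh] add [cdjr,cbpn,bren] -> 14 lines: sedoz yrs pddo cdjr cbpn bren lzg aagu prs dhyd rezd ajhs ydlut vcp
Hunk 2: at line 1 remove [pddo,cdjr] add [lhpa] -> 13 lines: sedoz yrs lhpa cbpn bren lzg aagu prs dhyd rezd ajhs ydlut vcp
Hunk 3: at line 7 remove [dhyd] add [quszh] -> 13 lines: sedoz yrs lhpa cbpn bren lzg aagu prs quszh rezd ajhs ydlut vcp
Hunk 4: at line 8 remove [rezd,ajhs] add [rtme,ekjf] -> 13 lines: sedoz yrs lhpa cbpn bren lzg aagu prs quszh rtme ekjf ydlut vcp
Final line count: 13

Answer: 13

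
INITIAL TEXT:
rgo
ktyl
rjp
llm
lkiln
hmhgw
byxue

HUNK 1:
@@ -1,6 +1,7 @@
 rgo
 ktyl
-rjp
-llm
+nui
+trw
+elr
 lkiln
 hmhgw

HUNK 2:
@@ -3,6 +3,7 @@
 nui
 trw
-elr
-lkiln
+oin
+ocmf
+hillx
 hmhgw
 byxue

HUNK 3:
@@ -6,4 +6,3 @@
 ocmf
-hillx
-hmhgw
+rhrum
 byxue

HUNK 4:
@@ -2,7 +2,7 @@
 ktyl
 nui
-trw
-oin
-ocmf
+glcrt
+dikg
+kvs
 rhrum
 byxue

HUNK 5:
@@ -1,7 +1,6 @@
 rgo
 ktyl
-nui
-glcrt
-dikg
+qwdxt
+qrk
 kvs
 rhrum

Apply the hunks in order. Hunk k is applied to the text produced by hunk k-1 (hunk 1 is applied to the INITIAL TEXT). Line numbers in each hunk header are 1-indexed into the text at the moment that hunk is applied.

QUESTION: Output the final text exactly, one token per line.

Answer: rgo
ktyl
qwdxt
qrk
kvs
rhrum
byxue

Derivation:
Hunk 1: at line 1 remove [rjp,llm] add [nui,trw,elr] -> 8 lines: rgo ktyl nui trw elr lkiln hmhgw byxue
Hunk 2: at line 3 remove [elr,lkiln] add [oin,ocmf,hillx] -> 9 lines: rgo ktyl nui trw oin ocmf hillx hmhgw byxue
Hunk 3: at line 6 remove [hillx,hmhgw] add [rhrum] -> 8 lines: rgo ktyl nui trw oin ocmf rhrum byxue
Hunk 4: at line 2 remove [trw,oin,ocmf] add [glcrt,dikg,kvs] -> 8 lines: rgo ktyl nui glcrt dikg kvs rhrum byxue
Hunk 5: at line 1 remove [nui,glcrt,dikg] add [qwdxt,qrk] -> 7 lines: rgo ktyl qwdxt qrk kvs rhrum byxue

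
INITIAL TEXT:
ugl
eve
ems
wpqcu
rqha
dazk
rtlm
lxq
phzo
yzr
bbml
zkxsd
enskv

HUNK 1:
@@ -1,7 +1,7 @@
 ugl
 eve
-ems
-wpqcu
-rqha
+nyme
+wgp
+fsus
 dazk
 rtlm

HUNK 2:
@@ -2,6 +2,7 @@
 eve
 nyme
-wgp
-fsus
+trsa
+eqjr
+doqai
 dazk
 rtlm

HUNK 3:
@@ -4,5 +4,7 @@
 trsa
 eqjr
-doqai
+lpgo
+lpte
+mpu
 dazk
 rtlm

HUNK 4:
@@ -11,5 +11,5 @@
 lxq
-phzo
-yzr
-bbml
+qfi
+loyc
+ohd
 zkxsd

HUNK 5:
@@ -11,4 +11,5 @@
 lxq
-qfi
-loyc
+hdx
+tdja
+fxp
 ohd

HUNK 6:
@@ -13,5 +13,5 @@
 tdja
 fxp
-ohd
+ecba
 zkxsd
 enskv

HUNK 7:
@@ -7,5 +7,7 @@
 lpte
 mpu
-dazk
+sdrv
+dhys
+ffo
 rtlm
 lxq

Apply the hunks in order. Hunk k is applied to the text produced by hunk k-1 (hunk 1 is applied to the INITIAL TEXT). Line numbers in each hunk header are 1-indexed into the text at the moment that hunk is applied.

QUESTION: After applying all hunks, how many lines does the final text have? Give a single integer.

Hunk 1: at line 1 remove [ems,wpqcu,rqha] add [nyme,wgp,fsus] -> 13 lines: ugl eve nyme wgp fsus dazk rtlm lxq phzo yzr bbml zkxsd enskv
Hunk 2: at line 2 remove [wgp,fsus] add [trsa,eqjr,doqai] -> 14 lines: ugl eve nyme trsa eqjr doqai dazk rtlm lxq phzo yzr bbml zkxsd enskv
Hunk 3: at line 4 remove [doqai] add [lpgo,lpte,mpu] -> 16 lines: ugl eve nyme trsa eqjr lpgo lpte mpu dazk rtlm lxq phzo yzr bbml zkxsd enskv
Hunk 4: at line 11 remove [phzo,yzr,bbml] add [qfi,loyc,ohd] -> 16 lines: ugl eve nyme trsa eqjr lpgo lpte mpu dazk rtlm lxq qfi loyc ohd zkxsd enskv
Hunk 5: at line 11 remove [qfi,loyc] add [hdx,tdja,fxp] -> 17 lines: ugl eve nyme trsa eqjr lpgo lpte mpu dazk rtlm lxq hdx tdja fxp ohd zkxsd enskv
Hunk 6: at line 13 remove [ohd] add [ecba] -> 17 lines: ugl eve nyme trsa eqjr lpgo lpte mpu dazk rtlm lxq hdx tdja fxp ecba zkxsd enskv
Hunk 7: at line 7 remove [dazk] add [sdrv,dhys,ffo] -> 19 lines: ugl eve nyme trsa eqjr lpgo lpte mpu sdrv dhys ffo rtlm lxq hdx tdja fxp ecba zkxsd enskv
Final line count: 19

Answer: 19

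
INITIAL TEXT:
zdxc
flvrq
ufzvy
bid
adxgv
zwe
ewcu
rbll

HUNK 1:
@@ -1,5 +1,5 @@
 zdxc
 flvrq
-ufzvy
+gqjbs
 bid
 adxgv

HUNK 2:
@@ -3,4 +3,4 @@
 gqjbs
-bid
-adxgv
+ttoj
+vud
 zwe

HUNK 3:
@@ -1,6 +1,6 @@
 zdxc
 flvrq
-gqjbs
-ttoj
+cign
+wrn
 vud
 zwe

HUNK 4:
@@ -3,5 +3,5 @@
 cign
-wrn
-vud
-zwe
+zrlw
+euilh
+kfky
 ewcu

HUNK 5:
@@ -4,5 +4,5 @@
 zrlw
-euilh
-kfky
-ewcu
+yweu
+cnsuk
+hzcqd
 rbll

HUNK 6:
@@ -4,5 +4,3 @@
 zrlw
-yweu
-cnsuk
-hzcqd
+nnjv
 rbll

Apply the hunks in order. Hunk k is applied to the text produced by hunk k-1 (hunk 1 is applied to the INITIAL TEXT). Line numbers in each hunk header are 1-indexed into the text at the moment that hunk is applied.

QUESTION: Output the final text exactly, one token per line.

Answer: zdxc
flvrq
cign
zrlw
nnjv
rbll

Derivation:
Hunk 1: at line 1 remove [ufzvy] add [gqjbs] -> 8 lines: zdxc flvrq gqjbs bid adxgv zwe ewcu rbll
Hunk 2: at line 3 remove [bid,adxgv] add [ttoj,vud] -> 8 lines: zdxc flvrq gqjbs ttoj vud zwe ewcu rbll
Hunk 3: at line 1 remove [gqjbs,ttoj] add [cign,wrn] -> 8 lines: zdxc flvrq cign wrn vud zwe ewcu rbll
Hunk 4: at line 3 remove [wrn,vud,zwe] add [zrlw,euilh,kfky] -> 8 lines: zdxc flvrq cign zrlw euilh kfky ewcu rbll
Hunk 5: at line 4 remove [euilh,kfky,ewcu] add [yweu,cnsuk,hzcqd] -> 8 lines: zdxc flvrq cign zrlw yweu cnsuk hzcqd rbll
Hunk 6: at line 4 remove [yweu,cnsuk,hzcqd] add [nnjv] -> 6 lines: zdxc flvrq cign zrlw nnjv rbll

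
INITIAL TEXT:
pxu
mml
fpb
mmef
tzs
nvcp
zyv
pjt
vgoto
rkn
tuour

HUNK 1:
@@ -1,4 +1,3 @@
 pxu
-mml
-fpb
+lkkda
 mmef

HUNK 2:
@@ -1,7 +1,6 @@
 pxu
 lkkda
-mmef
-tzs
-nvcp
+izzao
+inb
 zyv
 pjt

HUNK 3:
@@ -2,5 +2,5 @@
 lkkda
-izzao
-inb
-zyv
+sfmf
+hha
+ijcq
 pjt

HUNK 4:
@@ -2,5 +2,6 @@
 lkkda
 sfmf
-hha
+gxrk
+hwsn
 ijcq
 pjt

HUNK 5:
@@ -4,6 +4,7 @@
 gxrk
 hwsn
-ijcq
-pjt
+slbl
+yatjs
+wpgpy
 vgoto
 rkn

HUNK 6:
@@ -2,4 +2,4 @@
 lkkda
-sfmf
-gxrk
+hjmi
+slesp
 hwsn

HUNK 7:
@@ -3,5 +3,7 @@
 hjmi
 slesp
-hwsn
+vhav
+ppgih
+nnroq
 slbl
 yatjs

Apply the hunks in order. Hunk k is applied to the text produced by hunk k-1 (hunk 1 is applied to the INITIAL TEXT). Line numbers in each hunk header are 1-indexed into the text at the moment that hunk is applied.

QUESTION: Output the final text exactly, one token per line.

Hunk 1: at line 1 remove [mml,fpb] add [lkkda] -> 10 lines: pxu lkkda mmef tzs nvcp zyv pjt vgoto rkn tuour
Hunk 2: at line 1 remove [mmef,tzs,nvcp] add [izzao,inb] -> 9 lines: pxu lkkda izzao inb zyv pjt vgoto rkn tuour
Hunk 3: at line 2 remove [izzao,inb,zyv] add [sfmf,hha,ijcq] -> 9 lines: pxu lkkda sfmf hha ijcq pjt vgoto rkn tuour
Hunk 4: at line 2 remove [hha] add [gxrk,hwsn] -> 10 lines: pxu lkkda sfmf gxrk hwsn ijcq pjt vgoto rkn tuour
Hunk 5: at line 4 remove [ijcq,pjt] add [slbl,yatjs,wpgpy] -> 11 lines: pxu lkkda sfmf gxrk hwsn slbl yatjs wpgpy vgoto rkn tuour
Hunk 6: at line 2 remove [sfmf,gxrk] add [hjmi,slesp] -> 11 lines: pxu lkkda hjmi slesp hwsn slbl yatjs wpgpy vgoto rkn tuour
Hunk 7: at line 3 remove [hwsn] add [vhav,ppgih,nnroq] -> 13 lines: pxu lkkda hjmi slesp vhav ppgih nnroq slbl yatjs wpgpy vgoto rkn tuour

Answer: pxu
lkkda
hjmi
slesp
vhav
ppgih
nnroq
slbl
yatjs
wpgpy
vgoto
rkn
tuour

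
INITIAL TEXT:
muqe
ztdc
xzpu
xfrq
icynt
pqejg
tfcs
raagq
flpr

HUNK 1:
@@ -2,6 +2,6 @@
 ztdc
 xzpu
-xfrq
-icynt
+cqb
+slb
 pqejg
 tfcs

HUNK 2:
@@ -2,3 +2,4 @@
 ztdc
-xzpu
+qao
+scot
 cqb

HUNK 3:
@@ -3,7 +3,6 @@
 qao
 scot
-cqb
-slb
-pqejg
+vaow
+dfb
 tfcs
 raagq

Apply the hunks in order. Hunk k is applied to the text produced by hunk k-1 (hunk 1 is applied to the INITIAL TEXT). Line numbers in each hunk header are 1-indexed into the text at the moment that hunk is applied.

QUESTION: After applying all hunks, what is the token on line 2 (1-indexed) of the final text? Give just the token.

Hunk 1: at line 2 remove [xfrq,icynt] add [cqb,slb] -> 9 lines: muqe ztdc xzpu cqb slb pqejg tfcs raagq flpr
Hunk 2: at line 2 remove [xzpu] add [qao,scot] -> 10 lines: muqe ztdc qao scot cqb slb pqejg tfcs raagq flpr
Hunk 3: at line 3 remove [cqb,slb,pqejg] add [vaow,dfb] -> 9 lines: muqe ztdc qao scot vaow dfb tfcs raagq flpr
Final line 2: ztdc

Answer: ztdc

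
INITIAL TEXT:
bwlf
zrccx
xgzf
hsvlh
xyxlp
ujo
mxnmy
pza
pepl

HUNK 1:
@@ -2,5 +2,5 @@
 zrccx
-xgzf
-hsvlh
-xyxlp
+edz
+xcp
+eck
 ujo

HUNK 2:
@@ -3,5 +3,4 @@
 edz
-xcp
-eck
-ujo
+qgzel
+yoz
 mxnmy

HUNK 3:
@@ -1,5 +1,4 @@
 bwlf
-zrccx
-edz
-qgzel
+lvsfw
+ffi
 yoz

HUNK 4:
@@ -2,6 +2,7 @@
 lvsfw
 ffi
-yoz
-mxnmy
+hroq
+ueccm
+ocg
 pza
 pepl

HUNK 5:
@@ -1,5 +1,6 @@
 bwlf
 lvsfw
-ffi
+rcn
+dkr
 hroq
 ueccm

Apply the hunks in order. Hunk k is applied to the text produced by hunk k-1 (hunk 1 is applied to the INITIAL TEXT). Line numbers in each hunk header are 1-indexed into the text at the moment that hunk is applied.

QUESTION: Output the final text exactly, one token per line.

Hunk 1: at line 2 remove [xgzf,hsvlh,xyxlp] add [edz,xcp,eck] -> 9 lines: bwlf zrccx edz xcp eck ujo mxnmy pza pepl
Hunk 2: at line 3 remove [xcp,eck,ujo] add [qgzel,yoz] -> 8 lines: bwlf zrccx edz qgzel yoz mxnmy pza pepl
Hunk 3: at line 1 remove [zrccx,edz,qgzel] add [lvsfw,ffi] -> 7 lines: bwlf lvsfw ffi yoz mxnmy pza pepl
Hunk 4: at line 2 remove [yoz,mxnmy] add [hroq,ueccm,ocg] -> 8 lines: bwlf lvsfw ffi hroq ueccm ocg pza pepl
Hunk 5: at line 1 remove [ffi] add [rcn,dkr] -> 9 lines: bwlf lvsfw rcn dkr hroq ueccm ocg pza pepl

Answer: bwlf
lvsfw
rcn
dkr
hroq
ueccm
ocg
pza
pepl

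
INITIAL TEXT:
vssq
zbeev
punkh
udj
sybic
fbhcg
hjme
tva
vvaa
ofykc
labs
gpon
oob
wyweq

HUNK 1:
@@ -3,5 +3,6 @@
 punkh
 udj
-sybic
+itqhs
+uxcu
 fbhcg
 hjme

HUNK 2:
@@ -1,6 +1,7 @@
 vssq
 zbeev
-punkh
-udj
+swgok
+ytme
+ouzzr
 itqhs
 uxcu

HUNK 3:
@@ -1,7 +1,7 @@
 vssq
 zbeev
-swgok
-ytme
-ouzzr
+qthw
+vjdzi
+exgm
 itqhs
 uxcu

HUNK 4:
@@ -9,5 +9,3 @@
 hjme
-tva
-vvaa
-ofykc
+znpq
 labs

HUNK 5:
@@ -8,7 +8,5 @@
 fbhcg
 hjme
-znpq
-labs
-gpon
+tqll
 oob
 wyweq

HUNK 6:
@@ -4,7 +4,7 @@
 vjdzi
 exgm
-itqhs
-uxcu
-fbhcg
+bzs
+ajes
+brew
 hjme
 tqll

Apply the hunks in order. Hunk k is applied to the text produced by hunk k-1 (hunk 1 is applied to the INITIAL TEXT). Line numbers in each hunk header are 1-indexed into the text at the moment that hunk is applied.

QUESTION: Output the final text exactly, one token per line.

Answer: vssq
zbeev
qthw
vjdzi
exgm
bzs
ajes
brew
hjme
tqll
oob
wyweq

Derivation:
Hunk 1: at line 3 remove [sybic] add [itqhs,uxcu] -> 15 lines: vssq zbeev punkh udj itqhs uxcu fbhcg hjme tva vvaa ofykc labs gpon oob wyweq
Hunk 2: at line 1 remove [punkh,udj] add [swgok,ytme,ouzzr] -> 16 lines: vssq zbeev swgok ytme ouzzr itqhs uxcu fbhcg hjme tva vvaa ofykc labs gpon oob wyweq
Hunk 3: at line 1 remove [swgok,ytme,ouzzr] add [qthw,vjdzi,exgm] -> 16 lines: vssq zbeev qthw vjdzi exgm itqhs uxcu fbhcg hjme tva vvaa ofykc labs gpon oob wyweq
Hunk 4: at line 9 remove [tva,vvaa,ofykc] add [znpq] -> 14 lines: vssq zbeev qthw vjdzi exgm itqhs uxcu fbhcg hjme znpq labs gpon oob wyweq
Hunk 5: at line 8 remove [znpq,labs,gpon] add [tqll] -> 12 lines: vssq zbeev qthw vjdzi exgm itqhs uxcu fbhcg hjme tqll oob wyweq
Hunk 6: at line 4 remove [itqhs,uxcu,fbhcg] add [bzs,ajes,brew] -> 12 lines: vssq zbeev qthw vjdzi exgm bzs ajes brew hjme tqll oob wyweq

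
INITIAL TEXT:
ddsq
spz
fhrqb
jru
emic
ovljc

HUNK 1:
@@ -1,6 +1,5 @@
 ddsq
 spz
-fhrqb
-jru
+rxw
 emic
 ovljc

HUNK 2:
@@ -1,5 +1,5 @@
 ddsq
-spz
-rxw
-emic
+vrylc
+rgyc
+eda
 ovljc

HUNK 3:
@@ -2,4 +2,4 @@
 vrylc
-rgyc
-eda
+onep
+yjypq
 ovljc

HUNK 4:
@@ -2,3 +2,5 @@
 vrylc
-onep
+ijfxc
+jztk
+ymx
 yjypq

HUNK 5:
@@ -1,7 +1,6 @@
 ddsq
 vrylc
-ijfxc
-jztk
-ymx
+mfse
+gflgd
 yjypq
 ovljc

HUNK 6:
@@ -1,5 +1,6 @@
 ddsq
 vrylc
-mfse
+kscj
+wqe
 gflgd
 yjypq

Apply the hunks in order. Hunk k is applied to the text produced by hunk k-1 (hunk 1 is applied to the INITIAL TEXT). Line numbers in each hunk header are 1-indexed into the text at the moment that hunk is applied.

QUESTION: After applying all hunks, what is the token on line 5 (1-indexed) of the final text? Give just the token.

Answer: gflgd

Derivation:
Hunk 1: at line 1 remove [fhrqb,jru] add [rxw] -> 5 lines: ddsq spz rxw emic ovljc
Hunk 2: at line 1 remove [spz,rxw,emic] add [vrylc,rgyc,eda] -> 5 lines: ddsq vrylc rgyc eda ovljc
Hunk 3: at line 2 remove [rgyc,eda] add [onep,yjypq] -> 5 lines: ddsq vrylc onep yjypq ovljc
Hunk 4: at line 2 remove [onep] add [ijfxc,jztk,ymx] -> 7 lines: ddsq vrylc ijfxc jztk ymx yjypq ovljc
Hunk 5: at line 1 remove [ijfxc,jztk,ymx] add [mfse,gflgd] -> 6 lines: ddsq vrylc mfse gflgd yjypq ovljc
Hunk 6: at line 1 remove [mfse] add [kscj,wqe] -> 7 lines: ddsq vrylc kscj wqe gflgd yjypq ovljc
Final line 5: gflgd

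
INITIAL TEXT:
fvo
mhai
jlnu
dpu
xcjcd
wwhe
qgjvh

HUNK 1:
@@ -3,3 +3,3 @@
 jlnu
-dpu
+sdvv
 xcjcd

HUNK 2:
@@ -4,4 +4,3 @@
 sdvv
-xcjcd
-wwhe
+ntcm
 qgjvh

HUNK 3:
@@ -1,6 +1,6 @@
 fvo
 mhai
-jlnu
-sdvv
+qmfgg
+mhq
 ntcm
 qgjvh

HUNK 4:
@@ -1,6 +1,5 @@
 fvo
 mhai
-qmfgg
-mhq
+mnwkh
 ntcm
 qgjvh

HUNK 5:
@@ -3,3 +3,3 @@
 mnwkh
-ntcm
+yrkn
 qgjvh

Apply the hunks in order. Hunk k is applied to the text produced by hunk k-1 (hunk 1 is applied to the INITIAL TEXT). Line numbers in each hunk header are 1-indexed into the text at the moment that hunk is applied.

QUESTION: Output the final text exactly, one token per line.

Answer: fvo
mhai
mnwkh
yrkn
qgjvh

Derivation:
Hunk 1: at line 3 remove [dpu] add [sdvv] -> 7 lines: fvo mhai jlnu sdvv xcjcd wwhe qgjvh
Hunk 2: at line 4 remove [xcjcd,wwhe] add [ntcm] -> 6 lines: fvo mhai jlnu sdvv ntcm qgjvh
Hunk 3: at line 1 remove [jlnu,sdvv] add [qmfgg,mhq] -> 6 lines: fvo mhai qmfgg mhq ntcm qgjvh
Hunk 4: at line 1 remove [qmfgg,mhq] add [mnwkh] -> 5 lines: fvo mhai mnwkh ntcm qgjvh
Hunk 5: at line 3 remove [ntcm] add [yrkn] -> 5 lines: fvo mhai mnwkh yrkn qgjvh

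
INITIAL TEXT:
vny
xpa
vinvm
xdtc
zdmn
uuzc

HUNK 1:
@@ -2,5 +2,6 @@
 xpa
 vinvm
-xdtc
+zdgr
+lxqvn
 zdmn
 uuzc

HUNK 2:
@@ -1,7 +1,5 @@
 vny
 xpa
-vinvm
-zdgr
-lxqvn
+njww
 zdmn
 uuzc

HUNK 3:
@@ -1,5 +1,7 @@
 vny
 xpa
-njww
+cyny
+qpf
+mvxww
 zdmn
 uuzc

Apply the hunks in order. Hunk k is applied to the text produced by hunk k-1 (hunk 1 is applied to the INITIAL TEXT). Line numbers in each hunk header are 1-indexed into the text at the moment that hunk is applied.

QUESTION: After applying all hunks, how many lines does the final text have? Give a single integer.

Answer: 7

Derivation:
Hunk 1: at line 2 remove [xdtc] add [zdgr,lxqvn] -> 7 lines: vny xpa vinvm zdgr lxqvn zdmn uuzc
Hunk 2: at line 1 remove [vinvm,zdgr,lxqvn] add [njww] -> 5 lines: vny xpa njww zdmn uuzc
Hunk 3: at line 1 remove [njww] add [cyny,qpf,mvxww] -> 7 lines: vny xpa cyny qpf mvxww zdmn uuzc
Final line count: 7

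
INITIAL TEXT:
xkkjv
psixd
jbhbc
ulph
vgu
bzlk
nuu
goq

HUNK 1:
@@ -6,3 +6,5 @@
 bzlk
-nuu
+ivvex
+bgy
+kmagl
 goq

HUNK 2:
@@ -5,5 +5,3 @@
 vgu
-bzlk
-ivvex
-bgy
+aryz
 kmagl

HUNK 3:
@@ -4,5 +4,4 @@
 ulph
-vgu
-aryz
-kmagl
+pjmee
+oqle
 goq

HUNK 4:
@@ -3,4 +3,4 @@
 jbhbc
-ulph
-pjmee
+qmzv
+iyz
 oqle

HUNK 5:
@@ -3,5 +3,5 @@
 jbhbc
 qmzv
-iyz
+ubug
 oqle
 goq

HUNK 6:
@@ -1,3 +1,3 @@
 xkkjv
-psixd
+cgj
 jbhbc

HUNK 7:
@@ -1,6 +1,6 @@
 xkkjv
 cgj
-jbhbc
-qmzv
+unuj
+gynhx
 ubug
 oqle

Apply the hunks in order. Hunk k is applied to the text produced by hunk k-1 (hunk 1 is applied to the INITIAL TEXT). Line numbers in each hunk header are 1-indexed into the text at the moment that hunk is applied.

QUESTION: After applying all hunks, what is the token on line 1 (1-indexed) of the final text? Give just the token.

Answer: xkkjv

Derivation:
Hunk 1: at line 6 remove [nuu] add [ivvex,bgy,kmagl] -> 10 lines: xkkjv psixd jbhbc ulph vgu bzlk ivvex bgy kmagl goq
Hunk 2: at line 5 remove [bzlk,ivvex,bgy] add [aryz] -> 8 lines: xkkjv psixd jbhbc ulph vgu aryz kmagl goq
Hunk 3: at line 4 remove [vgu,aryz,kmagl] add [pjmee,oqle] -> 7 lines: xkkjv psixd jbhbc ulph pjmee oqle goq
Hunk 4: at line 3 remove [ulph,pjmee] add [qmzv,iyz] -> 7 lines: xkkjv psixd jbhbc qmzv iyz oqle goq
Hunk 5: at line 3 remove [iyz] add [ubug] -> 7 lines: xkkjv psixd jbhbc qmzv ubug oqle goq
Hunk 6: at line 1 remove [psixd] add [cgj] -> 7 lines: xkkjv cgj jbhbc qmzv ubug oqle goq
Hunk 7: at line 1 remove [jbhbc,qmzv] add [unuj,gynhx] -> 7 lines: xkkjv cgj unuj gynhx ubug oqle goq
Final line 1: xkkjv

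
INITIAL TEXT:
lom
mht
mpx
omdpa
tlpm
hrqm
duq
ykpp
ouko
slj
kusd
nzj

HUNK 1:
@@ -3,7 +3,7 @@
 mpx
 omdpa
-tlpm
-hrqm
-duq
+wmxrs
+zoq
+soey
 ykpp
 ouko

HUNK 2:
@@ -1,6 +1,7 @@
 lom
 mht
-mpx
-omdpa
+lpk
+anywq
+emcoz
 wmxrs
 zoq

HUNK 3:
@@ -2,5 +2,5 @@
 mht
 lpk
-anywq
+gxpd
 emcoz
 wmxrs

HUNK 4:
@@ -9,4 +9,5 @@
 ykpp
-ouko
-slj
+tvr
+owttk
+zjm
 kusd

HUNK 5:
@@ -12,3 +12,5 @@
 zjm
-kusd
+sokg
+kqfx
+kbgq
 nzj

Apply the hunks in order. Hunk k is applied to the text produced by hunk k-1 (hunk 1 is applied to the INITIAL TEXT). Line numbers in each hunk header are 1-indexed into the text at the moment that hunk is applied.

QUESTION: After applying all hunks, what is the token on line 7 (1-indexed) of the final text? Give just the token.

Hunk 1: at line 3 remove [tlpm,hrqm,duq] add [wmxrs,zoq,soey] -> 12 lines: lom mht mpx omdpa wmxrs zoq soey ykpp ouko slj kusd nzj
Hunk 2: at line 1 remove [mpx,omdpa] add [lpk,anywq,emcoz] -> 13 lines: lom mht lpk anywq emcoz wmxrs zoq soey ykpp ouko slj kusd nzj
Hunk 3: at line 2 remove [anywq] add [gxpd] -> 13 lines: lom mht lpk gxpd emcoz wmxrs zoq soey ykpp ouko slj kusd nzj
Hunk 4: at line 9 remove [ouko,slj] add [tvr,owttk,zjm] -> 14 lines: lom mht lpk gxpd emcoz wmxrs zoq soey ykpp tvr owttk zjm kusd nzj
Hunk 5: at line 12 remove [kusd] add [sokg,kqfx,kbgq] -> 16 lines: lom mht lpk gxpd emcoz wmxrs zoq soey ykpp tvr owttk zjm sokg kqfx kbgq nzj
Final line 7: zoq

Answer: zoq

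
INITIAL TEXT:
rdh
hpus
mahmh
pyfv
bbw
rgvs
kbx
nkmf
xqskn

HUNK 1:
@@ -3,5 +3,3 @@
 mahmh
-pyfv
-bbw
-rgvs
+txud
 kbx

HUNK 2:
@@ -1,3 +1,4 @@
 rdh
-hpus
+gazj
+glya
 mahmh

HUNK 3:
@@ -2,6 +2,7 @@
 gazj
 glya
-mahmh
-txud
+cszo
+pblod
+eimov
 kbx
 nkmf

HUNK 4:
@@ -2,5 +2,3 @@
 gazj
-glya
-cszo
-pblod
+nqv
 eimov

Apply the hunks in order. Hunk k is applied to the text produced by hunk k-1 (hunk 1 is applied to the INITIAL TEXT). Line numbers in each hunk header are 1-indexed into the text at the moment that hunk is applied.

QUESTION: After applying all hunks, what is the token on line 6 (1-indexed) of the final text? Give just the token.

Hunk 1: at line 3 remove [pyfv,bbw,rgvs] add [txud] -> 7 lines: rdh hpus mahmh txud kbx nkmf xqskn
Hunk 2: at line 1 remove [hpus] add [gazj,glya] -> 8 lines: rdh gazj glya mahmh txud kbx nkmf xqskn
Hunk 3: at line 2 remove [mahmh,txud] add [cszo,pblod,eimov] -> 9 lines: rdh gazj glya cszo pblod eimov kbx nkmf xqskn
Hunk 4: at line 2 remove [glya,cszo,pblod] add [nqv] -> 7 lines: rdh gazj nqv eimov kbx nkmf xqskn
Final line 6: nkmf

Answer: nkmf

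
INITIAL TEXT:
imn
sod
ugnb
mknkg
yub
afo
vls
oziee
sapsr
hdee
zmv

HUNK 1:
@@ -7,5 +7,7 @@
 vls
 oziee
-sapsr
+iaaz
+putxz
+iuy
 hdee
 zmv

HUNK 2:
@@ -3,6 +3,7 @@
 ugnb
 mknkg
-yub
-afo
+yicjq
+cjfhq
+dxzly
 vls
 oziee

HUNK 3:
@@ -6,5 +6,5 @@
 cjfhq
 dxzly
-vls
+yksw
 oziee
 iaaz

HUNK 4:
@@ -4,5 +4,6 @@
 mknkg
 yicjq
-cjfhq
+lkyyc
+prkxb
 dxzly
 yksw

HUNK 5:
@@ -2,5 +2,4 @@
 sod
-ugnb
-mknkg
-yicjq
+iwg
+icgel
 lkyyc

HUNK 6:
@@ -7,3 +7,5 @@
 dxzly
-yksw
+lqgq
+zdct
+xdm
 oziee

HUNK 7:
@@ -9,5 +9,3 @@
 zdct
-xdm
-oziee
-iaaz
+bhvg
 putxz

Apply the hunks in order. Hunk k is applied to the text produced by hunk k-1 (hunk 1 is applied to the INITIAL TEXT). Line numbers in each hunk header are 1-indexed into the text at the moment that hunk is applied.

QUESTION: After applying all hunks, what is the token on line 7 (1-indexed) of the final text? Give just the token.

Answer: dxzly

Derivation:
Hunk 1: at line 7 remove [sapsr] add [iaaz,putxz,iuy] -> 13 lines: imn sod ugnb mknkg yub afo vls oziee iaaz putxz iuy hdee zmv
Hunk 2: at line 3 remove [yub,afo] add [yicjq,cjfhq,dxzly] -> 14 lines: imn sod ugnb mknkg yicjq cjfhq dxzly vls oziee iaaz putxz iuy hdee zmv
Hunk 3: at line 6 remove [vls] add [yksw] -> 14 lines: imn sod ugnb mknkg yicjq cjfhq dxzly yksw oziee iaaz putxz iuy hdee zmv
Hunk 4: at line 4 remove [cjfhq] add [lkyyc,prkxb] -> 15 lines: imn sod ugnb mknkg yicjq lkyyc prkxb dxzly yksw oziee iaaz putxz iuy hdee zmv
Hunk 5: at line 2 remove [ugnb,mknkg,yicjq] add [iwg,icgel] -> 14 lines: imn sod iwg icgel lkyyc prkxb dxzly yksw oziee iaaz putxz iuy hdee zmv
Hunk 6: at line 7 remove [yksw] add [lqgq,zdct,xdm] -> 16 lines: imn sod iwg icgel lkyyc prkxb dxzly lqgq zdct xdm oziee iaaz putxz iuy hdee zmv
Hunk 7: at line 9 remove [xdm,oziee,iaaz] add [bhvg] -> 14 lines: imn sod iwg icgel lkyyc prkxb dxzly lqgq zdct bhvg putxz iuy hdee zmv
Final line 7: dxzly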